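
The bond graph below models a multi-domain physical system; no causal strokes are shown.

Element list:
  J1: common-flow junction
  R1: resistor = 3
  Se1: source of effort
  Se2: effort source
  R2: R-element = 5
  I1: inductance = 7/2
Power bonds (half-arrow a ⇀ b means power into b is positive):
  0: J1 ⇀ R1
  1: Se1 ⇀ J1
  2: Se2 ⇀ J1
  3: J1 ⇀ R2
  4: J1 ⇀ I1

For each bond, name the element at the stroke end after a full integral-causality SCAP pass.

b0 →J1
b1 →J1
b2 →J1
b3 →J1
b4 →I1

b1 stroke at J1  (source Se1 imposes e)
b2 stroke at J1  (Se2 fixes effort; stroke away)
b4 stroke at I1  (prefer integral on I1)
b0 stroke at J1  (1-jn J1 has f-setter on 4)
b3 stroke at J1  (J1 flow already set via bond 4)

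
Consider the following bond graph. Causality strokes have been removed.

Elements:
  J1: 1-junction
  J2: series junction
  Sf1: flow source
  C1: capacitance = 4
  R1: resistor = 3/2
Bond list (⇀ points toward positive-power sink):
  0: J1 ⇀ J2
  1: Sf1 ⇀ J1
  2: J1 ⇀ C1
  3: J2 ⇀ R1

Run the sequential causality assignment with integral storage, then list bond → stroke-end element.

#1 stroke at Sf1  (source Sf1 imposes f)
#0 stroke at J1  (J1: bond 1 brought flow, rest push out)
#2 stroke at J1  (J1 flow already set via bond 1)
#3 stroke at J2  (J2 flow already set via bond 0)

b0 →J1
b1 →Sf1
b2 →J1
b3 →J2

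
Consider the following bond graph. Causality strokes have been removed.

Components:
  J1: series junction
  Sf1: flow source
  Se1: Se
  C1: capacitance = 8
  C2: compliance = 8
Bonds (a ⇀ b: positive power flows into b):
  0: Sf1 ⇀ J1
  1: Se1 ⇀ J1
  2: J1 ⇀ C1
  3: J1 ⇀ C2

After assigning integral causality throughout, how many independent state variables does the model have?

2  (C1, C2 all integral)

b0 stroke→Sf1  (Sf1: flow source, stroke at near end)
b1 stroke→J1  (Se1: effort source, stroke at far end)
b2 stroke→J1  (common-f at J1 fixed by 0)
b3 stroke→J1  (common-f at J1 fixed by 0)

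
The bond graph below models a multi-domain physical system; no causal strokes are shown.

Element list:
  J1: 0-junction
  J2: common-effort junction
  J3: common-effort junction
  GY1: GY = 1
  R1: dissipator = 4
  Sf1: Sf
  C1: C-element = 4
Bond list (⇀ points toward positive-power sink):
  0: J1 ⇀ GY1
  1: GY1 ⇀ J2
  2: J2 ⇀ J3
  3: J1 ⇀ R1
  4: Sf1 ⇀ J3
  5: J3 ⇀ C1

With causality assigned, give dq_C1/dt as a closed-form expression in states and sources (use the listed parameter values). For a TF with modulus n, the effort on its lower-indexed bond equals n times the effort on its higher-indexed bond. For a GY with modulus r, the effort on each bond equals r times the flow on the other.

dq_C1/dt = F_Sf1 - q_C1

bond 4 →Sf1  (Sf1: flow source, stroke at near end)
bond 5 →J3  (prefer integral on C1)
bond 2 →J2  (J3 effort already set via bond 5)
bond 1 →GY1  (common-e at J2 fixed by 2)
bond 0 →GY1  (through GY1, causality inverts; strokes same side of GY1)
bond 3 →J1  (only one effort-in slot at J1)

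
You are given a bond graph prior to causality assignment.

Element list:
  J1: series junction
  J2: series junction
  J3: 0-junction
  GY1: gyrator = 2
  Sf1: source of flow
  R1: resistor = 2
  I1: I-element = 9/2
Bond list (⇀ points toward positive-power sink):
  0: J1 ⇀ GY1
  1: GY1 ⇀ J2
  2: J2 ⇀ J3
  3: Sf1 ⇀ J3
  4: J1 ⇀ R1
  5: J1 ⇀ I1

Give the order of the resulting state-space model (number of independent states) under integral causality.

1  (I1 all integral)

#3 stroke at Sf1  (Sf1 fixes flow; stroke at Sf1)
#2 stroke at J3  (closing 0-jn rule on J3)
#1 stroke at J2  (common-f at J2 fixed by 2)
#0 stroke at J1  (GY GY1: same side as bond 1)
#5 stroke at I1  (I1 integral (f out))
#4 stroke at J1  (J1: bond 5 brought flow, rest push out)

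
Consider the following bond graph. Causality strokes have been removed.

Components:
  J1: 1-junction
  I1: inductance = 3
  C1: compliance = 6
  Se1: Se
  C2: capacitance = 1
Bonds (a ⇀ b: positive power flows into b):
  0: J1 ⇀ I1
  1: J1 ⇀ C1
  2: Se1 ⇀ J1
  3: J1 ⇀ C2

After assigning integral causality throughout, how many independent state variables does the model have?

#2 |J1  (source Se1 imposes e)
#0 |I1  (prefer integral on I1)
#1 |J1  (J1 flow already set via bond 0)
#3 |J1  (J1 flow already set via bond 0)

3  (C1, C2, I1 all integral)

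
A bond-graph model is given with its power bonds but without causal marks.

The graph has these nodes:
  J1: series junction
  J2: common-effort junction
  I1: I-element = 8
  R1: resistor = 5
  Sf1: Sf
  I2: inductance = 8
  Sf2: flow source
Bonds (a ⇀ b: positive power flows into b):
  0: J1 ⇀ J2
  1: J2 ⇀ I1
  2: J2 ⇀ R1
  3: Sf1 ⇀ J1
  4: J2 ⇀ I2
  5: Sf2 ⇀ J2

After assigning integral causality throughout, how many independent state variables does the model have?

#3 stroke at Sf1  (Sf1 (Sf) sets flow on bond)
#5 stroke at Sf2  (Sf2 fixes flow; stroke at Sf2)
#0 stroke at J1  (J1: bond 3 brought flow, rest push out)
#1 stroke at I1  (I1: I, integral causality)
#4 stroke at I2  (I2: I, integral causality)
#2 stroke at J2  (closing 0-jn rule on J2)

2  (I1, I2 all integral)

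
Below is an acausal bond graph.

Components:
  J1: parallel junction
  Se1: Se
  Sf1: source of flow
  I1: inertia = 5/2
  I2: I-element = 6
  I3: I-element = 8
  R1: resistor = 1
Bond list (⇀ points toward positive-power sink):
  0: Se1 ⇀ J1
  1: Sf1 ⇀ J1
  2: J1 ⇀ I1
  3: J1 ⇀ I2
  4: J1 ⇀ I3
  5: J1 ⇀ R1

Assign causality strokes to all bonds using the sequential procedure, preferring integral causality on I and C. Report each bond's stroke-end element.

#0 stroke at J1
#1 stroke at Sf1
#2 stroke at I1
#3 stroke at I2
#4 stroke at I3
#5 stroke at R1

bond 0 |J1  (source Se1 imposes e)
bond 1 |Sf1  (Sf1 fixes flow; stroke at Sf1)
bond 2 |I1  (0-jn J1 has e-setter on 0)
bond 3 |I2  (J1 effort already set via bond 0)
bond 4 |I3  (J1: bond 0 brought effort, rest push out)
bond 5 |R1  (common-e at J1 fixed by 0)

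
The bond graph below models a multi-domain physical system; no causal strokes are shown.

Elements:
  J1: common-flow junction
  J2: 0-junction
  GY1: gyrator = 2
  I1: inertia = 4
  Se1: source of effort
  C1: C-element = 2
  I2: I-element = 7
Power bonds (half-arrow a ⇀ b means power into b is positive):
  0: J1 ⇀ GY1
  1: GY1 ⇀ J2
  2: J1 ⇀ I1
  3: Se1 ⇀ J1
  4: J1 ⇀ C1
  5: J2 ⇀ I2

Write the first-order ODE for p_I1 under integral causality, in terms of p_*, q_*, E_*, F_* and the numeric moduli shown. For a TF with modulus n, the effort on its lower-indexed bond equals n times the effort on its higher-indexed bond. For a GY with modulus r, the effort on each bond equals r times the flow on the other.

β3 stroke→J1  (Se1 (Se) sets effort on bond)
β2 stroke→I1  (prefer integral on I1)
β0 stroke→J1  (1-jn J1 has f-setter on 2)
β4 stroke→J1  (common-f at J1 fixed by 2)
β1 stroke→J2  (GY GY1: same side as bond 0)
β5 stroke→I2  (common-e at J2 fixed by 1)

dp_I1/dt = E_Se1 - 2*p_I2/7 - q_C1/2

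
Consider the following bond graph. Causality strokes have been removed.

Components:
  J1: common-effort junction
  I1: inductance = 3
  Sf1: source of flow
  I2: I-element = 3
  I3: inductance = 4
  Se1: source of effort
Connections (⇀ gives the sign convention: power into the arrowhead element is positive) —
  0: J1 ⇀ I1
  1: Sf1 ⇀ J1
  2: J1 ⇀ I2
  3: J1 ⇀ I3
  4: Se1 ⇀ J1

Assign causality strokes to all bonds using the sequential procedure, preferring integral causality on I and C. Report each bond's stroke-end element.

b0 →I1
b1 →Sf1
b2 →I2
b3 →I3
b4 →J1

bond 1 |Sf1  (source Sf1 imposes f)
bond 4 |J1  (Se1 (Se) sets effort on bond)
bond 0 |I1  (common-e at J1 fixed by 4)
bond 2 |I2  (J1 effort already set via bond 4)
bond 3 |I3  (0-jn J1 has e-setter on 4)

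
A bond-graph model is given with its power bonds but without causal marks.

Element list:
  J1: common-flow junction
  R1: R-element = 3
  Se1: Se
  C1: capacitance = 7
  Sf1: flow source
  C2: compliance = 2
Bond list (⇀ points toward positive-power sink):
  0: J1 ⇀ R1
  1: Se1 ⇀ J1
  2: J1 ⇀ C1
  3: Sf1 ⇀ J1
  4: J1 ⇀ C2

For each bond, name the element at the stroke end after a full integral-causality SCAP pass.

bond 0 stroke→J1
bond 1 stroke→J1
bond 2 stroke→J1
bond 3 stroke→Sf1
bond 4 stroke→J1

#1 →J1  (Se1 fixes effort; stroke away)
#3 →Sf1  (Sf1 (Sf) sets flow on bond)
#0 →J1  (J1: bond 3 brought flow, rest push out)
#2 →J1  (J1 flow already set via bond 3)
#4 →J1  (common-f at J1 fixed by 3)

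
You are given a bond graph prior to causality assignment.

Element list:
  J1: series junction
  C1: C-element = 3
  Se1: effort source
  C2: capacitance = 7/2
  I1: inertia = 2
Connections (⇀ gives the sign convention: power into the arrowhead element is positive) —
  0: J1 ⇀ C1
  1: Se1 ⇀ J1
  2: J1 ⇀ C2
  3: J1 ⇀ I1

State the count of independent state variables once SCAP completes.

3  (C1, C2, I1 all integral)

#1 stroke→J1  (Se1 fixes effort; stroke away)
#0 stroke→J1  (C1 integral (e out))
#2 stroke→J1  (C2 integral (e out))
#3 stroke→I1  (closing 1-jn rule on J1)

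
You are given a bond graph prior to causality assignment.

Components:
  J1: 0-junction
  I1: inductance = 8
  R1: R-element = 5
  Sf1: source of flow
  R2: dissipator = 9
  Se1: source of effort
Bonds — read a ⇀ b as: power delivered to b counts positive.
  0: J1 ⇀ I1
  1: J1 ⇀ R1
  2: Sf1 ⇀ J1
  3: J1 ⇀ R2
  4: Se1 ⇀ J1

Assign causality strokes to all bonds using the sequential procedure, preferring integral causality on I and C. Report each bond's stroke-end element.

#0 stroke at I1
#1 stroke at R1
#2 stroke at Sf1
#3 stroke at R2
#4 stroke at J1

#2 stroke→Sf1  (source Sf1 imposes f)
#4 stroke→J1  (Se1 (Se) sets effort on bond)
#0 stroke→I1  (J1: bond 4 brought effort, rest push out)
#1 stroke→R1  (common-e at J1 fixed by 4)
#3 stroke→R2  (J1: bond 4 brought effort, rest push out)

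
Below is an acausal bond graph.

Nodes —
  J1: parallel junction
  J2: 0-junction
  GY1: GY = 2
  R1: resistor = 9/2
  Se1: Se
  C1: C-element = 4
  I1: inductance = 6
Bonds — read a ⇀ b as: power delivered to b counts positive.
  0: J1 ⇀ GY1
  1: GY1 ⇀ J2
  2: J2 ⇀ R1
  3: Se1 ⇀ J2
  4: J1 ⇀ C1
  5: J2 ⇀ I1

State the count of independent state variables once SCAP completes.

2  (C1, I1 all integral)

b3 stroke at J2  (Se1 fixes effort; stroke away)
b1 stroke at GY1  (common-e at J2 fixed by 3)
b2 stroke at R1  (J2 effort already set via bond 3)
b5 stroke at I1  (J2 effort already set via bond 3)
b0 stroke at GY1  (through GY1, causality inverts; strokes same side of GY1)
b4 stroke at J1  (J1 needs exactly one e-in)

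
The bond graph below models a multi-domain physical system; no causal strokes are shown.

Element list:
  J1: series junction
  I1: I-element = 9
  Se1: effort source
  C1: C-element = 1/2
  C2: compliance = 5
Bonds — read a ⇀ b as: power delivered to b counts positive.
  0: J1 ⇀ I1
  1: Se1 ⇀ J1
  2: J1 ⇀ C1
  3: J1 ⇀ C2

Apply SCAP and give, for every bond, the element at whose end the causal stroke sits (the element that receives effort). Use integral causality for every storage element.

b1 |J1  (Se1 fixes effort; stroke away)
b0 |I1  (I1 outputs flow p/I1)
b2 |J1  (J1: bond 0 brought flow, rest push out)
b3 |J1  (1-jn J1 has f-setter on 0)

b0 |I1
b1 |J1
b2 |J1
b3 |J1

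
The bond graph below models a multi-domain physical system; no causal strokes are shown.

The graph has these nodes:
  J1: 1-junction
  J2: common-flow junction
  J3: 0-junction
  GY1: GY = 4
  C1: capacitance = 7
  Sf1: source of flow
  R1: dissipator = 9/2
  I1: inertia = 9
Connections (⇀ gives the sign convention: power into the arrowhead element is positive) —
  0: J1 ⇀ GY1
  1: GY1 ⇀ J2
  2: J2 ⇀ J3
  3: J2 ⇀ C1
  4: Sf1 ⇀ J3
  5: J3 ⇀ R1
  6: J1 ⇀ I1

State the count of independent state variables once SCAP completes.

2  (C1, I1 all integral)

β4 stroke at Sf1  (Sf1: flow source, stroke at near end)
β3 stroke at J2  (prefer integral on C1)
β6 stroke at I1  (I1 integral (f out))
β0 stroke at J1  (common-f at J1 fixed by 6)
β1 stroke at J2  (GY1: gyrator matches bond 0)
β2 stroke at J3  (J2: last free bond brings flow in)
β5 stroke at R1  (common-e at J3 fixed by 2)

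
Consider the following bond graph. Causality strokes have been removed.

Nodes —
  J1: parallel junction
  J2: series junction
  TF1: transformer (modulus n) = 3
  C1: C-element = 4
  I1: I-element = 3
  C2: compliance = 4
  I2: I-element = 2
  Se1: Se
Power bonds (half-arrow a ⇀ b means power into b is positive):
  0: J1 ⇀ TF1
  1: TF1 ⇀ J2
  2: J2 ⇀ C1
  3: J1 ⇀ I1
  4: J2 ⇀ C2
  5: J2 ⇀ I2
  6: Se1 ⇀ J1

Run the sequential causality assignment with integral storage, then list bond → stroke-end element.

#6 →J1  (Se1 (Se) sets effort on bond)
#0 →TF1  (common-e at J1 fixed by 6)
#3 →I1  (J1: bond 6 brought effort, rest push out)
#1 →J2  (TF1: transformer flips bond 0)
#2 →J2  (C1: C, integral causality)
#4 →J2  (C2 outputs effort q/C2)
#5 →I2  (J2: last free bond brings flow in)

β0 →TF1
β1 →J2
β2 →J2
β3 →I1
β4 →J2
β5 →I2
β6 →J1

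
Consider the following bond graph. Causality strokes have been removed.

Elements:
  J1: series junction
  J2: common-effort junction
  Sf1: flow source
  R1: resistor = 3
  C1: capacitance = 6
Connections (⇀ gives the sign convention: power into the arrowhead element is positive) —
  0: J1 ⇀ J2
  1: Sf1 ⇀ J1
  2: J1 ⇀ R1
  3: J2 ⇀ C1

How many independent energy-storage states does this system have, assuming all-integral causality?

bond 1 →Sf1  (source Sf1 imposes f)
bond 0 →J1  (1-jn J1 has f-setter on 1)
bond 2 →J1  (1-jn J1 has f-setter on 1)
bond 3 →J2  (closing 0-jn rule on J2)

1  (C1 all integral)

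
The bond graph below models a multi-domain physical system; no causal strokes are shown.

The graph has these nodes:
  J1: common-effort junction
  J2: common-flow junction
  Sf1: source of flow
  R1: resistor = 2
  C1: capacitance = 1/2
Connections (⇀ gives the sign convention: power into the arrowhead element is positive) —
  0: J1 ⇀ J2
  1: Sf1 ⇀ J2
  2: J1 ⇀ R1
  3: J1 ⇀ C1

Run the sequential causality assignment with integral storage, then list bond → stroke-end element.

#1 stroke at Sf1  (source Sf1 imposes f)
#0 stroke at J2  (J2 flow already set via bond 1)
#3 stroke at J1  (C1 integral (e out))
#2 stroke at R1  (common-e at J1 fixed by 3)

bond 0 stroke→J2
bond 1 stroke→Sf1
bond 2 stroke→R1
bond 3 stroke→J1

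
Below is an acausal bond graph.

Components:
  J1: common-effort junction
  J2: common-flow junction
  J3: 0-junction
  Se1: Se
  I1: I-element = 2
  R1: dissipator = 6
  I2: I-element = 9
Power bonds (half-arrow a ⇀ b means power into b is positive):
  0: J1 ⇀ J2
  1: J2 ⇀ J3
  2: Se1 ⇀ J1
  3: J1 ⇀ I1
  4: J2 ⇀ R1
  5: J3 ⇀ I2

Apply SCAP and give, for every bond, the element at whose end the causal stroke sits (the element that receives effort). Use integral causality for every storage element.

b0 stroke at J2
b1 stroke at J3
b2 stroke at J1
b3 stroke at I1
b4 stroke at J2
b5 stroke at I2

b2 |J1  (Se1 fixes effort; stroke away)
b0 |J2  (common-e at J1 fixed by 2)
b3 |I1  (J1: bond 2 brought effort, rest push out)
b5 |I2  (I2 integral (f out))
b1 |J3  (only one effort-in slot at J3)
b4 |J2  (J2 flow already set via bond 1)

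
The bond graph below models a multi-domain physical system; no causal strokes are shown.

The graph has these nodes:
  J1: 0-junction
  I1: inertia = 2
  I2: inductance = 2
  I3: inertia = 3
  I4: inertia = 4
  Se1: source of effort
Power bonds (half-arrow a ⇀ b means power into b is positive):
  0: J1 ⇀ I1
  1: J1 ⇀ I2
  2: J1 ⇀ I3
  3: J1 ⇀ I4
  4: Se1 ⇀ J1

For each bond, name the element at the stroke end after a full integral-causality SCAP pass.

β0 stroke at I1
β1 stroke at I2
β2 stroke at I3
β3 stroke at I4
β4 stroke at J1

b4 →J1  (source Se1 imposes e)
b0 →I1  (J1 effort already set via bond 4)
b1 →I2  (0-jn J1 has e-setter on 4)
b2 →I3  (common-e at J1 fixed by 4)
b3 →I4  (common-e at J1 fixed by 4)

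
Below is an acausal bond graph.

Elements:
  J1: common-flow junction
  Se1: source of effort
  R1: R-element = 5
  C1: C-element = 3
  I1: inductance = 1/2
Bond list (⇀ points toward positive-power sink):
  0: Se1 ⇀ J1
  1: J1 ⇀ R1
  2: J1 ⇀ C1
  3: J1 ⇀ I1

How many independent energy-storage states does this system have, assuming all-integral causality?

bond 0 stroke→J1  (Se1 fixes effort; stroke away)
bond 2 stroke→J1  (prefer integral on C1)
bond 3 stroke→I1  (prefer integral on I1)
bond 1 stroke→J1  (J1 flow already set via bond 3)

2  (C1, I1 all integral)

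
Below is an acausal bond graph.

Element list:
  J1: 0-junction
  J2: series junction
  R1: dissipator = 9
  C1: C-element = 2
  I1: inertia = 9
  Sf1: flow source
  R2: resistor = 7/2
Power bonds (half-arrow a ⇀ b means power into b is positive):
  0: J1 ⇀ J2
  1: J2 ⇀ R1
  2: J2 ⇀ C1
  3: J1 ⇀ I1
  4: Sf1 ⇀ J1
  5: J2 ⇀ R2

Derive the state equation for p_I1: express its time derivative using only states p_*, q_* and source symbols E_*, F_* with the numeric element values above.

b4 →Sf1  (source Sf1 imposes f)
b2 →J2  (C1: C, integral causality)
b3 →I1  (I1 outputs flow p/I1)
b0 →J1  (J1: last free bond brings effort in)
b1 →J2  (common-f at J2 fixed by 0)
b5 →J2  (J2: bond 0 brought flow, rest push out)

dp_I1/dt = 25*F_Sf1/2 - 25*p_I1/18 + q_C1/2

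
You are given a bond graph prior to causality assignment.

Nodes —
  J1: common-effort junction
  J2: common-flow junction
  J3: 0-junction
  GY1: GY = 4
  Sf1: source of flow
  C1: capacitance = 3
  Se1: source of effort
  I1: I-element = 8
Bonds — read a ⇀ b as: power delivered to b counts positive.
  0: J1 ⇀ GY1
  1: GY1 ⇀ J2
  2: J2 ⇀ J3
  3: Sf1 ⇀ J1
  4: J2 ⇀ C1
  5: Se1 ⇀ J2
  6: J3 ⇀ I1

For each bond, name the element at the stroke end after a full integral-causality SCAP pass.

bond 0 |J1
bond 1 |J2
bond 2 |J3
bond 3 |Sf1
bond 4 |J2
bond 5 |J2
bond 6 |I1

b3 stroke→Sf1  (source Sf1 imposes f)
b5 stroke→J2  (Se1 (Se) sets effort on bond)
b0 stroke→J1  (only one effort-in slot at J1)
b1 stroke→J2  (GY1: gyrator matches bond 0)
b4 stroke→J2  (C1 outputs effort q/C1)
b2 stroke→J3  (closing 1-jn rule on J2)
b6 stroke→I1  (J3: bond 2 brought effort, rest push out)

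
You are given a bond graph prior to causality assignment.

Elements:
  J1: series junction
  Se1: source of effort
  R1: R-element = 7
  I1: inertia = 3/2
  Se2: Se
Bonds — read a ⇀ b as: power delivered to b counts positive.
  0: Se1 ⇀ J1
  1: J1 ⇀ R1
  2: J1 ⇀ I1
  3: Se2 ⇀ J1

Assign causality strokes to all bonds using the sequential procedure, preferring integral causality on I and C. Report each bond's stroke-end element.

b0 stroke→J1  (source Se1 imposes e)
b3 stroke→J1  (source Se2 imposes e)
b2 stroke→I1  (prefer integral on I1)
b1 stroke→J1  (J1: bond 2 brought flow, rest push out)

β0 stroke at J1
β1 stroke at J1
β2 stroke at I1
β3 stroke at J1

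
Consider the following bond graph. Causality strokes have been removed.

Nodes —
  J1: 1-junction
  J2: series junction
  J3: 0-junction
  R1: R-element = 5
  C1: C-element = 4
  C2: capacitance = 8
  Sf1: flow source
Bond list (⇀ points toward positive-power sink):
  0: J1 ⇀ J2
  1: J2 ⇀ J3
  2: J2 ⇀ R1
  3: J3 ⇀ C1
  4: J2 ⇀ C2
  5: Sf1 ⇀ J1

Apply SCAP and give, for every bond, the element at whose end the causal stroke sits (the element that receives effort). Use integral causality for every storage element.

#0 |J1
#1 |J2
#2 |J2
#3 |J3
#4 |J2
#5 |Sf1

#5 |Sf1  (Sf1: flow source, stroke at near end)
#0 |J1  (J1: bond 5 brought flow, rest push out)
#1 |J2  (J2: bond 0 brought flow, rest push out)
#2 |J2  (1-jn J2 has f-setter on 0)
#4 |J2  (common-f at J2 fixed by 0)
#3 |J3  (J3 needs exactly one e-in)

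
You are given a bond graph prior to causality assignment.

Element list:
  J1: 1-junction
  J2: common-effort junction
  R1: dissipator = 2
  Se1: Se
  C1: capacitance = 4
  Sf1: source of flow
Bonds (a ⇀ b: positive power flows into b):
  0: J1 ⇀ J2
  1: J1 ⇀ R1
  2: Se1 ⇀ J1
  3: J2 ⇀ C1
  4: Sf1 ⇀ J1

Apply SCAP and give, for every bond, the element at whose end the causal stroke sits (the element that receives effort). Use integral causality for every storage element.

β2 stroke at J1  (Se1 fixes effort; stroke away)
β4 stroke at Sf1  (Sf1: flow source, stroke at near end)
β0 stroke at J1  (1-jn J1 has f-setter on 4)
β1 stroke at J1  (1-jn J1 has f-setter on 4)
β3 stroke at J2  (J2: last free bond brings effort in)

#0 →J1
#1 →J1
#2 →J1
#3 →J2
#4 →Sf1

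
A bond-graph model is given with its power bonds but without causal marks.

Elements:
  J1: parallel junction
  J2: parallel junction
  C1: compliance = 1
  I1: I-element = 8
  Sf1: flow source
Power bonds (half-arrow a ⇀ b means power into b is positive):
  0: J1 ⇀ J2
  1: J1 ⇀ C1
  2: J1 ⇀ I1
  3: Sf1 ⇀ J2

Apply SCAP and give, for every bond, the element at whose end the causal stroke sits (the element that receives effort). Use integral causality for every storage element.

bond 3 →Sf1  (Sf1 (Sf) sets flow on bond)
bond 0 →J2  (only one effort-in slot at J2)
bond 1 →J1  (C1: C, integral causality)
bond 2 →I1  (J1: bond 1 brought effort, rest push out)

bond 0 stroke→J2
bond 1 stroke→J1
bond 2 stroke→I1
bond 3 stroke→Sf1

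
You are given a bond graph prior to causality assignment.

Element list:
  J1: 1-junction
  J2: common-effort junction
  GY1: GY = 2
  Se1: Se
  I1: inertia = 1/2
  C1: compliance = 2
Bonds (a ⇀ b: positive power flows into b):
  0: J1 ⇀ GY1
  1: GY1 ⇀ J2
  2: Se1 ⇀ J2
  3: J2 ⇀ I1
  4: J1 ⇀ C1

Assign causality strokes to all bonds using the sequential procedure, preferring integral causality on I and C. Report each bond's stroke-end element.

#2 stroke→J2  (source Se1 imposes e)
#1 stroke→GY1  (J2: bond 2 brought effort, rest push out)
#3 stroke→I1  (common-e at J2 fixed by 2)
#0 stroke→GY1  (GY1 both-in/both-out from 1)
#4 stroke→J1  (common-f at J1 fixed by 0)

#0 stroke→GY1
#1 stroke→GY1
#2 stroke→J2
#3 stroke→I1
#4 stroke→J1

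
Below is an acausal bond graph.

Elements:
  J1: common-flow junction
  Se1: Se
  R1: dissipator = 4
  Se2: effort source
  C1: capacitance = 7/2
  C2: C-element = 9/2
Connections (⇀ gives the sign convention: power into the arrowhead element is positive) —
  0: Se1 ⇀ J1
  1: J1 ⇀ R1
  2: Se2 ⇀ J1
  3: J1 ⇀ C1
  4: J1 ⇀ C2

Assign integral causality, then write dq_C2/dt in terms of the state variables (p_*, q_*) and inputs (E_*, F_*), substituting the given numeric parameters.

β0 stroke at J1  (Se1: effort source, stroke at far end)
β2 stroke at J1  (Se2 (Se) sets effort on bond)
β3 stroke at J1  (prefer integral on C1)
β4 stroke at J1  (C2 integral (e out))
β1 stroke at R1  (J1: last free bond brings flow in)

dq_C2/dt = E_Se1/4 + E_Se2/4 - q_C1/14 - q_C2/18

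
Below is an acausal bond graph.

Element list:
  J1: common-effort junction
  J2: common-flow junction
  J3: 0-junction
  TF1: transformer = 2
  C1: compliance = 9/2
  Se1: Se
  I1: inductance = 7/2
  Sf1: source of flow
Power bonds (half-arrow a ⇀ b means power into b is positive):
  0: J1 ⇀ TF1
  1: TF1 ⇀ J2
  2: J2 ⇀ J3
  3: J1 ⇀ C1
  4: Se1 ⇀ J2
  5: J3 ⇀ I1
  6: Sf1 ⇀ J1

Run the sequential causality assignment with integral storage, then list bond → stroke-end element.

#4 stroke at J2  (Se1: effort source, stroke at far end)
#6 stroke at Sf1  (Sf1: flow source, stroke at near end)
#3 stroke at J1  (prefer integral on C1)
#0 stroke at TF1  (0-jn J1 has e-setter on 3)
#1 stroke at J2  (through TF1, causality passes straight; one stroke at TF1)
#2 stroke at J3  (only one flow-in slot at J2)
#5 stroke at I1  (common-e at J3 fixed by 2)

β0 stroke→TF1
β1 stroke→J2
β2 stroke→J3
β3 stroke→J1
β4 stroke→J2
β5 stroke→I1
β6 stroke→Sf1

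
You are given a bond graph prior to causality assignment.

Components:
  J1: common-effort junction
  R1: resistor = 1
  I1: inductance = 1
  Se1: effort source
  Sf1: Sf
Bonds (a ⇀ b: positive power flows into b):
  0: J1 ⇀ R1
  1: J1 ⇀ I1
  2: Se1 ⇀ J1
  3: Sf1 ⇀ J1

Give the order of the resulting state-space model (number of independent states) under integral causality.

b2 stroke at J1  (Se1: effort source, stroke at far end)
b3 stroke at Sf1  (source Sf1 imposes f)
b0 stroke at R1  (common-e at J1 fixed by 2)
b1 stroke at I1  (common-e at J1 fixed by 2)

1  (I1 all integral)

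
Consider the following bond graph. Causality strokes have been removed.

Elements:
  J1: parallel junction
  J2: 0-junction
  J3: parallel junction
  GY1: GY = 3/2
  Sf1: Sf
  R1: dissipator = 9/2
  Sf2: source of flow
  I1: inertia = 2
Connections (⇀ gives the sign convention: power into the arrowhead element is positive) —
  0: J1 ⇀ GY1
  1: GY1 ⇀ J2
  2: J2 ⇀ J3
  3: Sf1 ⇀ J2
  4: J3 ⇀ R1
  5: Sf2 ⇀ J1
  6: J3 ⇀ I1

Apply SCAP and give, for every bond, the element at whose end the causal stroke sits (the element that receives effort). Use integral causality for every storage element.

β3 stroke→Sf1  (Sf1: flow source, stroke at near end)
β5 stroke→Sf2  (Sf2: flow source, stroke at near end)
β0 stroke→J1  (J1: last free bond brings effort in)
β1 stroke→J2  (GY1: gyrator matches bond 0)
β2 stroke→J3  (J2: bond 1 brought effort, rest push out)
β4 stroke→R1  (J3 effort already set via bond 2)
β6 stroke→I1  (J3 effort already set via bond 2)

#0 stroke at J1
#1 stroke at J2
#2 stroke at J3
#3 stroke at Sf1
#4 stroke at R1
#5 stroke at Sf2
#6 stroke at I1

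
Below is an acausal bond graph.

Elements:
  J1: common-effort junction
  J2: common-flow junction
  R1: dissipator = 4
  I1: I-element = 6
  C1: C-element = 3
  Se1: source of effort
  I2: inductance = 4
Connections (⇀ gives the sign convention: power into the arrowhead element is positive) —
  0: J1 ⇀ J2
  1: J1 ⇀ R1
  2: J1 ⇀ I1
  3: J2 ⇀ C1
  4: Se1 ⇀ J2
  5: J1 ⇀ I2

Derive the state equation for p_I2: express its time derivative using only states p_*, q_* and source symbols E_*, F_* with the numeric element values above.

dp_I2/dt = -E_Se1 + q_C1/3

#4 →J2  (Se1 (Se) sets effort on bond)
#2 →I1  (I1 outputs flow p/I1)
#3 →J2  (C1 outputs effort q/C1)
#0 →J1  (J2: last free bond brings flow in)
#1 →R1  (J1: bond 0 brought effort, rest push out)
#5 →I2  (J1 effort already set via bond 0)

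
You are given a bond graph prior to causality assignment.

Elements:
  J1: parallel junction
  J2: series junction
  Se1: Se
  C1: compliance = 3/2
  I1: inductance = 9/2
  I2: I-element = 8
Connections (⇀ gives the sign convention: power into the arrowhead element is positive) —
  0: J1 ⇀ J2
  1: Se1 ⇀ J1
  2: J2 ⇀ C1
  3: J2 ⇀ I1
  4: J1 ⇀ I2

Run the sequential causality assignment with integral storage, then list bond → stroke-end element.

bond 1 stroke→J1  (source Se1 imposes e)
bond 0 stroke→J2  (common-e at J1 fixed by 1)
bond 4 stroke→I2  (J1: bond 1 brought effort, rest push out)
bond 2 stroke→J2  (C1 integral (e out))
bond 3 stroke→I1  (closing 1-jn rule on J2)

#0 |J2
#1 |J1
#2 |J2
#3 |I1
#4 |I2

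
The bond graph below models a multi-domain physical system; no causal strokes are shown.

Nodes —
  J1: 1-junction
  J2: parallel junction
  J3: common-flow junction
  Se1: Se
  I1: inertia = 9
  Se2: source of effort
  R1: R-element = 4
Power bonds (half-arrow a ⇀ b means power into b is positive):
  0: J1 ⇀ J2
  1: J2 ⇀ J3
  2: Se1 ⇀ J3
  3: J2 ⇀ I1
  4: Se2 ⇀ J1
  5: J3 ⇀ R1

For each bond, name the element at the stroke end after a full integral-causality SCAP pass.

β0 |J2
β1 |J3
β2 |J3
β3 |I1
β4 |J1
β5 |R1

b2 |J3  (Se1 (Se) sets effort on bond)
b4 |J1  (source Se2 imposes e)
b0 |J2  (only one flow-in slot at J1)
b1 |J3  (J2: bond 0 brought effort, rest push out)
b3 |I1  (common-e at J2 fixed by 0)
b5 |R1  (J3 needs exactly one f-in)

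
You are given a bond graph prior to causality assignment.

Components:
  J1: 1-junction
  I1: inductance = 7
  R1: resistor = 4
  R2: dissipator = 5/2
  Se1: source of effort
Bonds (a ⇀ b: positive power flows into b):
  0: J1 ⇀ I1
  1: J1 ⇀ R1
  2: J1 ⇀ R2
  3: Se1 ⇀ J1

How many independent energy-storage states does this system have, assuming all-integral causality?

β3 stroke→J1  (source Se1 imposes e)
β0 stroke→I1  (I1 integral (f out))
β1 stroke→J1  (1-jn J1 has f-setter on 0)
β2 stroke→J1  (J1: bond 0 brought flow, rest push out)

1  (I1 all integral)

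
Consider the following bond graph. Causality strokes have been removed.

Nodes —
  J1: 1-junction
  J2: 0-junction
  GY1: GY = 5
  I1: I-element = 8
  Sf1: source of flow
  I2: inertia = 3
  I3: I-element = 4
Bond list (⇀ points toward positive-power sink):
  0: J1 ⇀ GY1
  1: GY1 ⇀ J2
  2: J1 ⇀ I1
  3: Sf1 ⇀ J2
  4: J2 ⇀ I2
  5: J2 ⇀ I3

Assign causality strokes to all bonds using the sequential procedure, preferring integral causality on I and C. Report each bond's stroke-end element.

bond 3 →Sf1  (source Sf1 imposes f)
bond 2 →I1  (I1: I, integral causality)
bond 0 →J1  (1-jn J1 has f-setter on 2)
bond 1 →J2  (GY1: gyrator matches bond 0)
bond 4 →I2  (J2: bond 1 brought effort, rest push out)
bond 5 →I3  (0-jn J2 has e-setter on 1)

#0 stroke→J1
#1 stroke→J2
#2 stroke→I1
#3 stroke→Sf1
#4 stroke→I2
#5 stroke→I3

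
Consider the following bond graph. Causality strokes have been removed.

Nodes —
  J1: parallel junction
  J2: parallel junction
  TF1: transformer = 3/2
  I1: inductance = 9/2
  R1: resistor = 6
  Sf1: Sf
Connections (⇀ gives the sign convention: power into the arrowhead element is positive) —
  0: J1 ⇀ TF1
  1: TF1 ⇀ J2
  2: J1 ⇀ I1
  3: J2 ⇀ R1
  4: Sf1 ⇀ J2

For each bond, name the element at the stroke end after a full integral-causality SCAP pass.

#4 |Sf1  (Sf1 fixes flow; stroke at Sf1)
#2 |I1  (I1 integral (f out))
#0 |J1  (J1 needs exactly one e-in)
#1 |TF1  (TF1: transformer flips bond 0)
#3 |J2  (J2: last free bond brings effort in)

β0 stroke at J1
β1 stroke at TF1
β2 stroke at I1
β3 stroke at J2
β4 stroke at Sf1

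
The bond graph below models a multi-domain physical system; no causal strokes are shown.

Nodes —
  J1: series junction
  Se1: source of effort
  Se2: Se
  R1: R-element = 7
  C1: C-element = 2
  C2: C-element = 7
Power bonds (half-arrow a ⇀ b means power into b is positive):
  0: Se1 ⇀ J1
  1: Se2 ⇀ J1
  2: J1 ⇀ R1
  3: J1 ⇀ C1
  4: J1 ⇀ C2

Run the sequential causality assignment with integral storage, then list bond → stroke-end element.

#0 stroke→J1
#1 stroke→J1
#2 stroke→R1
#3 stroke→J1
#4 stroke→J1

b0 |J1  (Se1 fixes effort; stroke away)
b1 |J1  (Se2 (Se) sets effort on bond)
b3 |J1  (C1 integral (e out))
b4 |J1  (C2 integral (e out))
b2 |R1  (closing 1-jn rule on J1)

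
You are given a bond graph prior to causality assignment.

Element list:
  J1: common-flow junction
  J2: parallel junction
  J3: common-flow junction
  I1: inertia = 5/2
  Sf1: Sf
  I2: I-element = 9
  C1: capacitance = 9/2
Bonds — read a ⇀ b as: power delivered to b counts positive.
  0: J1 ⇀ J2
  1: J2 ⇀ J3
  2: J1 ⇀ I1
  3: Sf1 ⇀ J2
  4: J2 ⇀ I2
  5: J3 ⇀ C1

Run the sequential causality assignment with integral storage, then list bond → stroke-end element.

bond 3 |Sf1  (source Sf1 imposes f)
bond 2 |I1  (I1: I, integral causality)
bond 0 |J1  (common-f at J1 fixed by 2)
bond 4 |I2  (prefer integral on I2)
bond 1 |J2  (only one effort-in slot at J2)
bond 5 |J3  (J3 flow already set via bond 1)

bond 0 →J1
bond 1 →J2
bond 2 →I1
bond 3 →Sf1
bond 4 →I2
bond 5 →J3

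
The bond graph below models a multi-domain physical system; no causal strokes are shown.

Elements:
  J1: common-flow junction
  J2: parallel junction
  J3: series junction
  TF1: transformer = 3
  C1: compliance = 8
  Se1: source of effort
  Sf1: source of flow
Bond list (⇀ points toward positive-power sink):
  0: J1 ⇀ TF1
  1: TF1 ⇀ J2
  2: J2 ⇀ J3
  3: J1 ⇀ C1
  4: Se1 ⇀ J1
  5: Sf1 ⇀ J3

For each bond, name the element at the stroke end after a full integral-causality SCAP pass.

bond 0 →TF1
bond 1 →J2
bond 2 →J3
bond 3 →J1
bond 4 →J1
bond 5 →Sf1

b4 stroke at J1  (Se1 fixes effort; stroke away)
b5 stroke at Sf1  (source Sf1 imposes f)
b2 stroke at J3  (common-f at J3 fixed by 5)
b1 stroke at J2  (only one effort-in slot at J2)
b0 stroke at TF1  (TF TF1: opposite of bond 1)
b3 stroke at J1  (J1: bond 0 brought flow, rest push out)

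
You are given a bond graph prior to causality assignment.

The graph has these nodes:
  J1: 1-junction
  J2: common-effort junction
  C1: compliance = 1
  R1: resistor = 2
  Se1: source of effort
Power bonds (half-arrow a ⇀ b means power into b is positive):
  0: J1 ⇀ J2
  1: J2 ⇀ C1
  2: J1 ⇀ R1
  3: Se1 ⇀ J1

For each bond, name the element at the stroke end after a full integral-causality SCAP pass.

β3 |J1  (Se1: effort source, stroke at far end)
β1 |J2  (C1 integral (e out))
β0 |J1  (J2 effort already set via bond 1)
β2 |R1  (only one flow-in slot at J1)

#0 →J1
#1 →J2
#2 →R1
#3 →J1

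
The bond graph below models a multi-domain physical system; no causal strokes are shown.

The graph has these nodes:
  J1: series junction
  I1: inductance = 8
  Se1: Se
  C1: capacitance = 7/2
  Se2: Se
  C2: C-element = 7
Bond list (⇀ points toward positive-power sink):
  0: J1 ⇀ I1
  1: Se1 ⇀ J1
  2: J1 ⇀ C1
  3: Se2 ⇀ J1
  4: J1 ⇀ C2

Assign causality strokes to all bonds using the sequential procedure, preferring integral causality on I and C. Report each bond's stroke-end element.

b0 |I1
b1 |J1
b2 |J1
b3 |J1
b4 |J1

bond 1 stroke→J1  (source Se1 imposes e)
bond 3 stroke→J1  (Se2 (Se) sets effort on bond)
bond 0 stroke→I1  (prefer integral on I1)
bond 2 stroke→J1  (J1: bond 0 brought flow, rest push out)
bond 4 stroke→J1  (1-jn J1 has f-setter on 0)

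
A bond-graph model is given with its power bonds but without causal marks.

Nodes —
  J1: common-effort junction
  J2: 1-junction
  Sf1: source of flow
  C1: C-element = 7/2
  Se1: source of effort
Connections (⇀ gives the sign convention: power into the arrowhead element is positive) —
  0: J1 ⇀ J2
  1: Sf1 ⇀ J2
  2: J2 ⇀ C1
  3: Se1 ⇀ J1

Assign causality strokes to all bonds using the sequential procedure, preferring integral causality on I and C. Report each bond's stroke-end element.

#0 |J2
#1 |Sf1
#2 |J2
#3 |J1

#1 stroke→Sf1  (Sf1 fixes flow; stroke at Sf1)
#3 stroke→J1  (Se1 (Se) sets effort on bond)
#0 stroke→J2  (0-jn J1 has e-setter on 3)
#2 stroke→J2  (J2 flow already set via bond 1)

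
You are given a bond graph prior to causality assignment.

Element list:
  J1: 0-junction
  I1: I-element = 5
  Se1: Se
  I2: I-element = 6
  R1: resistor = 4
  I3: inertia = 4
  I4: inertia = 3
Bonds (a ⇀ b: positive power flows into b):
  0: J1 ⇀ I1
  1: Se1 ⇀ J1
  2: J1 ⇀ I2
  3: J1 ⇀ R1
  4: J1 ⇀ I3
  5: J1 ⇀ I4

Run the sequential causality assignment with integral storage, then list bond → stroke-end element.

b1 stroke→J1  (source Se1 imposes e)
b0 stroke→I1  (common-e at J1 fixed by 1)
b2 stroke→I2  (J1: bond 1 brought effort, rest push out)
b3 stroke→R1  (J1: bond 1 brought effort, rest push out)
b4 stroke→I3  (J1: bond 1 brought effort, rest push out)
b5 stroke→I4  (J1: bond 1 brought effort, rest push out)

bond 0 stroke at I1
bond 1 stroke at J1
bond 2 stroke at I2
bond 3 stroke at R1
bond 4 stroke at I3
bond 5 stroke at I4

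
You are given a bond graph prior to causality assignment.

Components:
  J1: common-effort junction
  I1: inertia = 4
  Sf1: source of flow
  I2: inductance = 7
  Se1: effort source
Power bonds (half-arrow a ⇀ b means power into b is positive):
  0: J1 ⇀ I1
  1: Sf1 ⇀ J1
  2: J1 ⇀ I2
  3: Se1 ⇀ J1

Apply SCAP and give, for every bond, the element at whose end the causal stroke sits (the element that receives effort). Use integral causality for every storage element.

#0 stroke at I1
#1 stroke at Sf1
#2 stroke at I2
#3 stroke at J1

#1 |Sf1  (Sf1 (Sf) sets flow on bond)
#3 |J1  (Se1: effort source, stroke at far end)
#0 |I1  (common-e at J1 fixed by 3)
#2 |I2  (common-e at J1 fixed by 3)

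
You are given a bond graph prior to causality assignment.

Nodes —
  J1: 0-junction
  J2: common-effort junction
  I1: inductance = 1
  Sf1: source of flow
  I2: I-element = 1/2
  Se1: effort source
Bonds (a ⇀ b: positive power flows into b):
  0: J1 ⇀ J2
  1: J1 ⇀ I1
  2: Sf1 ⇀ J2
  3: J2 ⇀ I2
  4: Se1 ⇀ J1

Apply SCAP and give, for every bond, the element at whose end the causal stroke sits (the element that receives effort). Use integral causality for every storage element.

bond 2 stroke→Sf1  (Sf1 fixes flow; stroke at Sf1)
bond 4 stroke→J1  (source Se1 imposes e)
bond 0 stroke→J2  (J1: bond 4 brought effort, rest push out)
bond 1 stroke→I1  (J1: bond 4 brought effort, rest push out)
bond 3 stroke→I2  (J2 effort already set via bond 0)

bond 0 stroke at J2
bond 1 stroke at I1
bond 2 stroke at Sf1
bond 3 stroke at I2
bond 4 stroke at J1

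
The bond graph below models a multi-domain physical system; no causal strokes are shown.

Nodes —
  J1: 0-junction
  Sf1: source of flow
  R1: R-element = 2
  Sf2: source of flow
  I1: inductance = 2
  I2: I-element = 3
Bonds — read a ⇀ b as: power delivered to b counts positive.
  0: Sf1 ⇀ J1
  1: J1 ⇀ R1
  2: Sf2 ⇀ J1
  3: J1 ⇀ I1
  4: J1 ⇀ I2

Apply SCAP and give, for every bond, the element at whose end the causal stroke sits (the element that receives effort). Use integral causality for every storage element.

β0 stroke at Sf1
β1 stroke at J1
β2 stroke at Sf2
β3 stroke at I1
β4 stroke at I2

bond 0 |Sf1  (Sf1 (Sf) sets flow on bond)
bond 2 |Sf2  (Sf2: flow source, stroke at near end)
bond 3 |I1  (prefer integral on I1)
bond 4 |I2  (I2: I, integral causality)
bond 1 |J1  (J1 needs exactly one e-in)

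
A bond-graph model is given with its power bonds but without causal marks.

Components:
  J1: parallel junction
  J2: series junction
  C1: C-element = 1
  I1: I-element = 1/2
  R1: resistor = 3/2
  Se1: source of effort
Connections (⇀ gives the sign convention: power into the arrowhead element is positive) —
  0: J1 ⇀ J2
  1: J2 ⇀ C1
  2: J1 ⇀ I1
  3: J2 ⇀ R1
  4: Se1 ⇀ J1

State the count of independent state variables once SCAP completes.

2  (C1, I1 all integral)

b4 stroke at J1  (source Se1 imposes e)
b0 stroke at J2  (0-jn J1 has e-setter on 4)
b2 stroke at I1  (common-e at J1 fixed by 4)
b1 stroke at J2  (prefer integral on C1)
b3 stroke at R1  (J2: last free bond brings flow in)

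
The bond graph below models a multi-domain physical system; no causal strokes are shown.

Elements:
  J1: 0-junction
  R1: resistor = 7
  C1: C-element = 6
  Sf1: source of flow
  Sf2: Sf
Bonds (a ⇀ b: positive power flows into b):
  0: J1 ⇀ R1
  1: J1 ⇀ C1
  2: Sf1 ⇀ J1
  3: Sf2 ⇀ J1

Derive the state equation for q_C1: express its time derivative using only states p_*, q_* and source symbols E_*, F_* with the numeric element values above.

dq_C1/dt = F_Sf1 + F_Sf2 - q_C1/42

#2 stroke→Sf1  (source Sf1 imposes f)
#3 stroke→Sf2  (Sf2: flow source, stroke at near end)
#1 stroke→J1  (C1 outputs effort q/C1)
#0 stroke→R1  (common-e at J1 fixed by 1)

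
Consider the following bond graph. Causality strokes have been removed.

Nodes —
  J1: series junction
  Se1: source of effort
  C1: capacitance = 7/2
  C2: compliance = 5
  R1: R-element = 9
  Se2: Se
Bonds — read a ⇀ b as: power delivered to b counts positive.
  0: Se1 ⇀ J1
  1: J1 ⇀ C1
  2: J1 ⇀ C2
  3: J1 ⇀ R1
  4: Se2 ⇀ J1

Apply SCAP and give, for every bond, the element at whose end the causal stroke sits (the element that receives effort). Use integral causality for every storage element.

b0 stroke at J1  (Se1: effort source, stroke at far end)
b4 stroke at J1  (source Se2 imposes e)
b1 stroke at J1  (C1 integral (e out))
b2 stroke at J1  (C2 outputs effort q/C2)
b3 stroke at R1  (closing 1-jn rule on J1)

β0 stroke at J1
β1 stroke at J1
β2 stroke at J1
β3 stroke at R1
β4 stroke at J1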